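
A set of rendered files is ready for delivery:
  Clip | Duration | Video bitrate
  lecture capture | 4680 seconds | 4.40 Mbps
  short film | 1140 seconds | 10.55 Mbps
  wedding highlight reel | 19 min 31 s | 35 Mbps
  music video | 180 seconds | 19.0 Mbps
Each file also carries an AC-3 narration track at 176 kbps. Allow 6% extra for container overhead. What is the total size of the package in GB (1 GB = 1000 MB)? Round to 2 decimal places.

Audio: 176 kbps = 0.176 Mbps.
lecture capture: 4.576 Mbps × 4680 s × 1.06 = 22700.6 Mb
short film: 10.726 Mbps × 1140 s × 1.06 = 12961.3 Mb
wedding highlight reel: 35.176 Mbps × 1171 s × 1.06 = 43662.6 Mb
music video: 19.176 Mbps × 180 s × 1.06 = 3658.8 Mb
Total: 82983.3 Mb = 10372.9 MB.
= 10.37 GB.

10.37 GB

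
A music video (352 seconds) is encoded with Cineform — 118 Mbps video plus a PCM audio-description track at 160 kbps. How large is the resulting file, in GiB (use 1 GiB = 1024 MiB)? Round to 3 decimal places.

4.842 GiB

Audio: 160 kbps = 0.160 Mbps.
Total bitrate: 118 + 0.160 = 118.160 Mbps.
Stream data: 118.160 Mbps × 352 s = 41592.3 Mb.
41,592 Mb = 5,199,040,000 bytes ÷ 1,073,741,824 = 4.842 GiB.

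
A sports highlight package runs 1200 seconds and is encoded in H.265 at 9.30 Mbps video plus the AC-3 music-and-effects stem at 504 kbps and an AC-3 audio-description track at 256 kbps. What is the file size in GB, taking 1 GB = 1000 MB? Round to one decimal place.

1.5 GB

Audio total: 504 + 256 = 760 kbps = 0.760 Mbps.
Total bitrate: 9.30 + 0.760 = 10.060 Mbps.
Stream data: 10.060 Mbps × 1200 s = 12072.0 Mb.
12,072 Mb ÷ 8 = 1,509 MB → 1.509 GB.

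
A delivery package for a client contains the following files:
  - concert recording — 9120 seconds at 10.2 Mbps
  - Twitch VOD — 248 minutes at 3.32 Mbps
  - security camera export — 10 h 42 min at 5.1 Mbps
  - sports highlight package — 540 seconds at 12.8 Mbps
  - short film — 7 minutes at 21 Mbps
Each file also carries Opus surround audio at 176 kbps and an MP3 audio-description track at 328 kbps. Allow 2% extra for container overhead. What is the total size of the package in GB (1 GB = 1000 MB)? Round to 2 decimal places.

Audio total: 176 + 328 = 504 kbps = 0.504 Mbps.
concert recording: 10.704 Mbps × 9120 s × 1.02 = 99572.9 Mb
Twitch VOD: 3.824 Mbps × 14880 s × 1.02 = 58039.1 Mb
security camera export: 5.604 Mbps × 38520 s × 1.02 = 220183.4 Mb
sports highlight package: 13.304 Mbps × 540 s × 1.02 = 7327.8 Mb
short film: 21.504 Mbps × 420 s × 1.02 = 9212.3 Mb
Total: 394335.6 Mb = 49291.9 MB.
= 49.29 GB.

49.29 GB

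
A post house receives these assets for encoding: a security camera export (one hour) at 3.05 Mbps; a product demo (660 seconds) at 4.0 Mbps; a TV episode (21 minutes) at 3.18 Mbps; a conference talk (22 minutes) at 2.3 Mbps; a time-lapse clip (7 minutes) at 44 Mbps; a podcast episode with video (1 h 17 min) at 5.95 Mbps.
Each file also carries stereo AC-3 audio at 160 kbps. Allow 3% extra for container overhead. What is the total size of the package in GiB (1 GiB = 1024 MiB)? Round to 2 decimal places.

Audio: 160 kbps = 0.160 Mbps.
security camera export: 3.210 Mbps × 3600 s × 1.03 = 11902.7 Mb
product demo: 4.160 Mbps × 660 s × 1.03 = 2828.0 Mb
TV episode: 3.340 Mbps × 1260 s × 1.03 = 4334.7 Mb
conference talk: 2.460 Mbps × 1320 s × 1.03 = 3344.6 Mb
time-lapse clip: 44.160 Mbps × 420 s × 1.03 = 19103.6 Mb
podcast episode with video: 6.110 Mbps × 4620 s × 1.03 = 29075.0 Mb
Total: 70588.6 Mb = 8823.6 MB.
= 8.218 GiB.

8.22 GiB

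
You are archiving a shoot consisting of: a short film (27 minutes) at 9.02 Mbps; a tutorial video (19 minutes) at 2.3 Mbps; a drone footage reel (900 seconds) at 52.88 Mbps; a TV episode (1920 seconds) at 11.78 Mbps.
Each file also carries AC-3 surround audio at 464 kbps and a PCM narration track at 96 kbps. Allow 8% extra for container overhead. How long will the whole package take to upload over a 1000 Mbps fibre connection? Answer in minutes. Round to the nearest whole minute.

Audio total: 464 + 96 = 560 kbps = 0.560 Mbps.
short film: 9.580 Mbps × 1620 s × 1.08 = 16761.2 Mb
tutorial video: 2.860 Mbps × 1140 s × 1.08 = 3521.2 Mb
drone footage reel: 53.440 Mbps × 900 s × 1.08 = 51943.7 Mb
TV episode: 12.340 Mbps × 1920 s × 1.08 = 25588.2 Mb
Total: 97814.3 Mb = 12226.8 MB.
At 1000 Mbps: 97814.3 / 1000 = 98 s ≈ 1.63 minutes.

2 minutes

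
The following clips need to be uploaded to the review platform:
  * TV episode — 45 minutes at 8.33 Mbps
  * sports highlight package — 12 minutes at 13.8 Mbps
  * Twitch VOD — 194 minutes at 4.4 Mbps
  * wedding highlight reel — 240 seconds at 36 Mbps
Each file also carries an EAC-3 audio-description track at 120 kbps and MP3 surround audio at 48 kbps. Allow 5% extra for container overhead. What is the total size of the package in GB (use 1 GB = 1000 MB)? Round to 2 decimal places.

12.45 GB

Audio total: 120 + 48 = 168 kbps = 0.168 Mbps.
TV episode: 8.498 Mbps × 2700 s × 1.05 = 24091.8 Mb
sports highlight package: 13.968 Mbps × 720 s × 1.05 = 10559.8 Mb
Twitch VOD: 4.568 Mbps × 11640 s × 1.05 = 55830.1 Mb
wedding highlight reel: 36.168 Mbps × 240 s × 1.05 = 9114.3 Mb
Total: 99596.1 Mb = 12449.5 MB.
= 12.45 GB.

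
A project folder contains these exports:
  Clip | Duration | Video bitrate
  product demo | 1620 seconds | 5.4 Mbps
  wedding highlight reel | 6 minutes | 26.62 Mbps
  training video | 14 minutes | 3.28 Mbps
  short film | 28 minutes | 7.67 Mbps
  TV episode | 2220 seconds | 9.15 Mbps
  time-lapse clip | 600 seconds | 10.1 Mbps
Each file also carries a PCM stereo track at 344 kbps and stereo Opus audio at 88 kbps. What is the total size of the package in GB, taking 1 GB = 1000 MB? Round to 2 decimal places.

Audio total: 344 + 88 = 432 kbps = 0.432 Mbps.
product demo: 5.832 Mbps × 1620 s = 9447.8 Mb
wedding highlight reel: 27.052 Mbps × 360 s = 9738.7 Mb
training video: 3.712 Mbps × 840 s = 3118.1 Mb
short film: 8.102 Mbps × 1680 s = 13611.4 Mb
TV episode: 9.582 Mbps × 2220 s = 21272.0 Mb
time-lapse clip: 10.532 Mbps × 600 s = 6319.2 Mb
Total: 63507.2 Mb = 7938.4 MB.
= 7.938 GB.

7.94 GB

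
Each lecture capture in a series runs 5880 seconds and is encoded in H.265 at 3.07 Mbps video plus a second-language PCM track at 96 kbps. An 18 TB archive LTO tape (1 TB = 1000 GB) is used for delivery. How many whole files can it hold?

Audio: 96 kbps = 0.096 Mbps.
Total bitrate: 3.166 Mbps.
Per item: 3.166 Mbps × 5880 s = 18,616 Mb = 2,327 MB.
Capacity: 18 TB = 144,000,000 Mb; 7735.25 items → 7735 complete.

7735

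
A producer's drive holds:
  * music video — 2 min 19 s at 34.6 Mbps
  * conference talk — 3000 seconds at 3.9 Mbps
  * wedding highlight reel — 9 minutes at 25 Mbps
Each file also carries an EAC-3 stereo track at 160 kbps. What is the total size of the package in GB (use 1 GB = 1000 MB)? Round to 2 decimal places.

3.82 GB

Audio: 160 kbps = 0.160 Mbps.
music video: 34.760 Mbps × 139 s = 4831.6 Mb
conference talk: 4.060 Mbps × 3000 s = 12180.0 Mb
wedding highlight reel: 25.160 Mbps × 540 s = 13586.4 Mb
Total: 30598.0 Mb = 3824.8 MB.
= 3.825 GB.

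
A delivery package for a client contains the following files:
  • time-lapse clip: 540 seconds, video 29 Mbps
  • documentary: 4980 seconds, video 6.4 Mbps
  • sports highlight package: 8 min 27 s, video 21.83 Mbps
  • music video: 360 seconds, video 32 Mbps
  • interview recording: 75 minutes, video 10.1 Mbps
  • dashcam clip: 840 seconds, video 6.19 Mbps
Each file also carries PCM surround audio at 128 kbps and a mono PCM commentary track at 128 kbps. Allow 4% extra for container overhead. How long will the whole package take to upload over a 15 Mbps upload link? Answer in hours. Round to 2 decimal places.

2.38 hours

Audio total: 128 + 128 = 256 kbps = 0.256 Mbps.
time-lapse clip: 29.256 Mbps × 540 s × 1.04 = 16430.2 Mb
documentary: 6.656 Mbps × 4980 s × 1.04 = 34472.8 Mb
sports highlight package: 22.086 Mbps × 507 s × 1.04 = 11645.5 Mb
music video: 32.256 Mbps × 360 s × 1.04 = 12076.6 Mb
interview recording: 10.356 Mbps × 4500 s × 1.04 = 48466.1 Mb
dashcam clip: 6.446 Mbps × 840 s × 1.04 = 5631.2 Mb
Total: 128722.4 Mb = 16090.3 MB.
At 15 Mbps: 128722.4 / 15 = 8581 s ≈ 2.38 hours.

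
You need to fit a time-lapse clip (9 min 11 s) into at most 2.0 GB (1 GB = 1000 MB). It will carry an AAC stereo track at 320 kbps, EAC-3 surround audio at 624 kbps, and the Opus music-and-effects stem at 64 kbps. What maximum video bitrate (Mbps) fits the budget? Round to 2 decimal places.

Budget: 2.0 GB = 16000.0 Mb.
9 min 11 s = 551 s
Total bitrate budget: 16000.0 Mb / 551 s = 29.038 Mbps.
Audio total: 320 + 624 + 64 = 1008 kbps = 1.008 Mbps.
Video: 29.038 − 1.008 = 28.030 Mbps.

28.03 Mbps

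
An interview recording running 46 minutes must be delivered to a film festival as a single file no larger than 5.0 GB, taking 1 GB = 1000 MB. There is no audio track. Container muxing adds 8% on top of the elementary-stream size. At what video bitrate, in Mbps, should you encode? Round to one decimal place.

Budget: 5.0 GB = 40000.0 Mb.
Stream payload after overhead: 40000.0 / 1.08 = 37037.0 Mb.
46 min = 2760 s
Total bitrate budget: 37037.0 Mb / 2760 s = 13.419 Mbps.

13.4 Mbps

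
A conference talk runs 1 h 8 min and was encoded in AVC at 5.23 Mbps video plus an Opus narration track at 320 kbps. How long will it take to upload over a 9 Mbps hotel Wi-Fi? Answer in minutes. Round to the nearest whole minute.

42 minutes

1 h 8 min = 68 min = 4080 s
Audio: 320 kbps = 0.320 Mbps.
Total bitrate: 5.550 Mbps.
File: 5.550 Mbps × 4080 s = 22644.0 Mb.
At 9 Mbps: 22644.0 / 9 = 2516.0 s ≈ 41.9 minutes.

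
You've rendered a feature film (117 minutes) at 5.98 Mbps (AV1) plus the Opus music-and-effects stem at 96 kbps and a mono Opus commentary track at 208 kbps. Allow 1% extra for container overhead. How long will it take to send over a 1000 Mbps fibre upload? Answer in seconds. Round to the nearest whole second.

45 seconds

117 min = 7020 s
Audio total: 96 + 208 = 304 kbps = 0.304 Mbps.
Total bitrate: 6.284 Mbps.
File: 6.284 Mbps × 7020 s = 44113.7 Mb.
With 1% container overhead: ×1.01. → 44554.8 Mb.
At 1000 Mbps: 44554.8 / 1000 = 44.6 s ≈ 44.6 seconds.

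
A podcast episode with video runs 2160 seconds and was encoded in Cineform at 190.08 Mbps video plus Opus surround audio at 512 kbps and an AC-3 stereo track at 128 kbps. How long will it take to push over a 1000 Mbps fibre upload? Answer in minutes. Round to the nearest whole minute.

7 minutes

Audio total: 512 + 128 = 640 kbps = 0.640 Mbps.
Total bitrate: 190.720 Mbps.
File: 190.720 Mbps × 2160 s = 411955.2 Mb.
At 1000 Mbps: 411955.2 / 1000 = 412.0 s ≈ 6.87 minutes.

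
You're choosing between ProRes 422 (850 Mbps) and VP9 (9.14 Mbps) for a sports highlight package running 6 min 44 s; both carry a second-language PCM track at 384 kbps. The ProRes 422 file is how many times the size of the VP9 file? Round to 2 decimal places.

6 min 44 s = 404 s
Audio: 384 kbps = 0.384 Mbps.
ProRes 422: 850.384 Mbps × 404 s = 343555.1 Mb = 39.995 GiB.
VP9: 9.524 Mbps × 404 s = 3847.7 Mb = 0.448 GiB.
Ratio: 39.995 / 0.448 = 89.289.

89.29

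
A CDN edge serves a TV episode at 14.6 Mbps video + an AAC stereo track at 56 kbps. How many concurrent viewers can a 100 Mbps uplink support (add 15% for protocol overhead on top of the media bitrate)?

5

Audio: 56 kbps = 0.056 Mbps.
Per-viewer media rate: 14.656 Mbps.
On the wire with 15% overhead: 16.854 Mbps.
100 Mbps = 100.0 Mbps; 100.0 / 16.854 = 5.93 → 5 viewers.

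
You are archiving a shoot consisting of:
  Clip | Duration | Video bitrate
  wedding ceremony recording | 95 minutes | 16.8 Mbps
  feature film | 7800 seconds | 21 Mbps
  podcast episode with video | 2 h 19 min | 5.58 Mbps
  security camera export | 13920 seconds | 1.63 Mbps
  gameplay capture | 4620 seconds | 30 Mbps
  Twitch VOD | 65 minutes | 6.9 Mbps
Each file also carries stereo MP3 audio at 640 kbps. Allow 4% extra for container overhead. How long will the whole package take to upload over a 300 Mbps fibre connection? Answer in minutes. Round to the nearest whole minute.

Audio: 640 kbps = 0.640 Mbps.
wedding ceremony recording: 17.440 Mbps × 5700 s × 1.04 = 103384.3 Mb
feature film: 21.640 Mbps × 7800 s × 1.04 = 175543.7 Mb
podcast episode with video: 6.220 Mbps × 8340 s × 1.04 = 53949.8 Mb
security camera export: 2.270 Mbps × 13920 s × 1.04 = 32862.3 Mb
gameplay capture: 30.640 Mbps × 4620 s × 1.04 = 147219.1 Mb
Twitch VOD: 7.540 Mbps × 3900 s × 1.04 = 30582.2 Mb
Total: 543541.4 Mb = 67942.7 MB.
At 300 Mbps: 543541.4 / 300 = 1812 s ≈ 30.2 minutes.

30 minutes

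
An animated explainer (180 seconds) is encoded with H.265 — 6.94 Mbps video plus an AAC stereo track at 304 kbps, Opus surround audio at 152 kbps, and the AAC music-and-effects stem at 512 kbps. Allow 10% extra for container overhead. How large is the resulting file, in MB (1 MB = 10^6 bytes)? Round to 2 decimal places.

Audio total: 304 + 152 + 512 = 968 kbps = 0.968 Mbps.
Total bitrate: 6.94 + 0.968 = 7.908 Mbps.
Stream data: 7.908 Mbps × 180 s = 1423.4 Mb.
With 10% container overhead: ×1.10.
1,566 Mb ÷ 8 = 195.7 MB → 195.7 MB.

195.72 MB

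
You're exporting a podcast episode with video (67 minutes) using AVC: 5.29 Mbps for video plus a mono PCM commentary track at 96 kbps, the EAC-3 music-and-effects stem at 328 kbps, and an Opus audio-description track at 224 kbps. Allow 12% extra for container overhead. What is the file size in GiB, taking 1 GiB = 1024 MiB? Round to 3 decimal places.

67 min = 4020 s
Audio total: 96 + 328 + 224 = 648 kbps = 0.648 Mbps.
Total bitrate: 5.29 + 0.648 = 5.938 Mbps.
Stream data: 5.938 Mbps × 4020 s = 23870.8 Mb.
With 12% container overhead: ×1.12.
26,735 Mb = 3,341,906,400 bytes ÷ 1,073,741,824 = 3.112 GiB.

3.112 GiB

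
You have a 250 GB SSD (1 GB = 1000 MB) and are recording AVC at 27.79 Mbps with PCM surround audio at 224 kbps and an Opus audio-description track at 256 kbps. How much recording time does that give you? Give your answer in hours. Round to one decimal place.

Audio total: 224 + 256 = 480 kbps = 0.480 Mbps.
Total bitrate: 27.79 + 0.480 = 28.270 Mbps.
Capacity: 250 GB = 2,000,000 Mb.
Recording time: 2,000,000 / 28.270 = 70,746 s ≈ 19.7 hours.

19.7 hours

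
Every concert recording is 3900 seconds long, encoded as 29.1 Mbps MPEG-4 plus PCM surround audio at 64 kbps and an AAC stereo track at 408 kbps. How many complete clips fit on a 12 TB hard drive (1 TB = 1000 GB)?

Audio total: 64 + 408 = 472 kbps = 0.472 Mbps.
Total bitrate: 29.572 Mbps.
Per item: 29.572 Mbps × 3900 s = 115,331 Mb = 14,416 MB.
Capacity: 12 TB = 96,000,000 Mb; 832.39 items → 832 complete.

832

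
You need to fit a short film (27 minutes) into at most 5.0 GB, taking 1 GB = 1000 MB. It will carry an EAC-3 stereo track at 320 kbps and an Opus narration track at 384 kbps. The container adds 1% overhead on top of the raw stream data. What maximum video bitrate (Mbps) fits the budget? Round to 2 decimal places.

Budget: 5.0 GB = 40000.0 Mb.
Stream payload after overhead: 40000.0 / 1.01 = 39604.0 Mb.
27 min = 1620 s
Total bitrate budget: 39604.0 Mb / 1620 s = 24.447 Mbps.
Audio total: 320 + 384 = 704 kbps = 0.704 Mbps.
Video: 24.447 − 0.704 = 23.743 Mbps.

23.74 Mbps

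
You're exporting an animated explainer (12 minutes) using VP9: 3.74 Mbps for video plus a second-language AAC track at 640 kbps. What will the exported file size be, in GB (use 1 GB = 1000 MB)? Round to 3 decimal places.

12 min = 720 s
Audio: 640 kbps = 0.640 Mbps.
Total bitrate: 3.74 + 0.640 = 4.380 Mbps.
Stream data: 4.380 Mbps × 720 s = 3153.6 Mb.
3,154 Mb ÷ 8 = 394.2 MB → 0.3942 GB.

0.394 GB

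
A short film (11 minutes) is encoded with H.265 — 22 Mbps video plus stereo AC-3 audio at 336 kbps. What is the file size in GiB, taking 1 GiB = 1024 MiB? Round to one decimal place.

11 min = 660 s
Audio: 336 kbps = 0.336 Mbps.
Total bitrate: 22 + 0.336 = 22.336 Mbps.
Stream data: 22.336 Mbps × 660 s = 14741.8 Mb.
14,742 Mb = 1,842,720,000 bytes ÷ 1,073,741,824 = 1.716 GiB.

1.7 GiB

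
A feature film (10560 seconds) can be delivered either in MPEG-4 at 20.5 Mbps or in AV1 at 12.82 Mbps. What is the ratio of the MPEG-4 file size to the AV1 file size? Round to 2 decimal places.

1.60

MPEG-4: 20.500 Mbps × 10560 s = 216480.0 Mb = 27.060 GB.
AV1: 12.820 Mbps × 10560 s = 135379.2 Mb = 16.922 GB.
Ratio: 27.060 / 16.922 = 1.599.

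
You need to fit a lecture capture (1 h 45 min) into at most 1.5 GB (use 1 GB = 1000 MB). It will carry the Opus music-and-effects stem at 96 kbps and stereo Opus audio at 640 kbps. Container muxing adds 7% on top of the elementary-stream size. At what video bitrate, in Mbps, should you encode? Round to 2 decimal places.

1.04 Mbps

Budget: 1.5 GB = 12000.0 Mb.
Stream payload after overhead: 12000.0 / 1.07 = 11215.0 Mb.
1 h 45 min = 105 min = 6300 s
Total bitrate budget: 11215.0 Mb / 6300 s = 1.780 Mbps.
Audio total: 96 + 640 = 736 kbps = 0.736 Mbps.
Video: 1.780 − 0.736 = 1.044 Mbps.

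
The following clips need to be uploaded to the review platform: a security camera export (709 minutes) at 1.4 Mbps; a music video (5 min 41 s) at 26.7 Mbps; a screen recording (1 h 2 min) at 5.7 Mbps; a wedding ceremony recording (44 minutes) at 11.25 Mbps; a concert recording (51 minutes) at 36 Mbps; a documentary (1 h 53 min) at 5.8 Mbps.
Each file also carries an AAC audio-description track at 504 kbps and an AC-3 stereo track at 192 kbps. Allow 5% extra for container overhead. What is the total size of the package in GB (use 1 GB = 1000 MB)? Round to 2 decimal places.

Audio total: 504 + 192 = 696 kbps = 0.696 Mbps.
security camera export: 2.096 Mbps × 42540 s × 1.05 = 93622.0 Mb
music video: 27.396 Mbps × 341 s × 1.05 = 9809.1 Mb
screen recording: 6.396 Mbps × 3720 s × 1.05 = 24982.8 Mb
wedding ceremony recording: 11.946 Mbps × 2640 s × 1.05 = 33114.3 Mb
concert recording: 36.696 Mbps × 3060 s × 1.05 = 117904.2 Mb
documentary: 6.496 Mbps × 6780 s × 1.05 = 46245.0 Mb
Total: 325677.5 Mb = 40709.7 MB.
= 40.71 GB.

40.71 GB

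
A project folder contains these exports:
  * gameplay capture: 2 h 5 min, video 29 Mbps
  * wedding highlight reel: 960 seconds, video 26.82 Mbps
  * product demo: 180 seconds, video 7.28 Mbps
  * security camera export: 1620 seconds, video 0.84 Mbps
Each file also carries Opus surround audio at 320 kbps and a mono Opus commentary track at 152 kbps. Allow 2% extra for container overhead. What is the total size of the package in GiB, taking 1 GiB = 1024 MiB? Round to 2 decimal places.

29.78 GiB

Audio total: 320 + 152 = 472 kbps = 0.472 Mbps.
gameplay capture: 29.472 Mbps × 7500 s × 1.02 = 225460.8 Mb
wedding highlight reel: 27.292 Mbps × 960 s × 1.02 = 26724.3 Mb
product demo: 7.752 Mbps × 180 s × 1.02 = 1423.3 Mb
security camera export: 1.312 Mbps × 1620 s × 1.02 = 2167.9 Mb
Total: 255776.3 Mb = 31972.0 MB.
= 29.78 GiB.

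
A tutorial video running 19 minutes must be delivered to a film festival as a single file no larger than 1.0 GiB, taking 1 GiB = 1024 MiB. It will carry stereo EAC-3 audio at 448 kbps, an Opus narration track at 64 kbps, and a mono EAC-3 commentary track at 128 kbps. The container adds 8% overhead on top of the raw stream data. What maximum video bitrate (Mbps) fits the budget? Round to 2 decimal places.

6.34 Mbps

Budget: 1.0 GiB = 8589.9 Mb.
Stream payload after overhead: 8589.9 / 1.08 = 7953.6 Mb.
19 min = 1140 s
Total bitrate budget: 7953.6 Mb / 1140 s = 6.977 Mbps.
Audio total: 448 + 64 + 128 = 640 kbps = 0.640 Mbps.
Video: 6.977 − 0.640 = 6.337 Mbps.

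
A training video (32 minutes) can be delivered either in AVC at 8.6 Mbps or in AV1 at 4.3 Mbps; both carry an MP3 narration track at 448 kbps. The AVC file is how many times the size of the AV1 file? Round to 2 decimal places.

32 min = 1920 s
Audio: 448 kbps = 0.448 Mbps.
AVC: 9.048 Mbps × 1920 s = 17372.2 Mb = 2.172 GB.
AV1: 4.748 Mbps × 1920 s = 9116.2 Mb = 1.140 GB.
Ratio: 2.172 / 1.140 = 1.906.

1.91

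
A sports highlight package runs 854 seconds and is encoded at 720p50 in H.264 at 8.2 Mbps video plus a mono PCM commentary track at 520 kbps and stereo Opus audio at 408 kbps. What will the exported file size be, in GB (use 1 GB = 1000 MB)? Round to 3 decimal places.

Audio total: 520 + 408 = 928 kbps = 0.928 Mbps.
Total bitrate: 8.2 + 0.928 = 9.128 Mbps.
Stream data: 9.128 Mbps × 854 s = 7795.3 Mb.
7,795 Mb ÷ 8 = 974.4 MB → 0.9744 GB.

0.974 GB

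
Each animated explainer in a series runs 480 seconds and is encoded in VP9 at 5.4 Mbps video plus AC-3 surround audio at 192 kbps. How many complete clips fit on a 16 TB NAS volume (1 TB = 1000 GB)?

47687

Audio: 192 kbps = 0.192 Mbps.
Total bitrate: 5.592 Mbps.
Per item: 5.592 Mbps × 480 s = 2,684 Mb = 335.5 MB.
Capacity: 16 TB = 128,000,000 Mb; 47687.17 items → 47687 complete.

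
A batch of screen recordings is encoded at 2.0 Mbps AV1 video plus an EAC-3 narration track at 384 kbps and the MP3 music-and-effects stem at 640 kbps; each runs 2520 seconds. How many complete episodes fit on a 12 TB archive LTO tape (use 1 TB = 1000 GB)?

12597

Audio total: 384 + 640 = 1024 kbps = 1.024 Mbps.
Total bitrate: 3.024 Mbps.
Per item: 3.024 Mbps × 2520 s = 7,620 Mb = 952.6 MB.
Capacity: 12 TB = 96,000,000 Mb; 12597.63 items → 12597 complete.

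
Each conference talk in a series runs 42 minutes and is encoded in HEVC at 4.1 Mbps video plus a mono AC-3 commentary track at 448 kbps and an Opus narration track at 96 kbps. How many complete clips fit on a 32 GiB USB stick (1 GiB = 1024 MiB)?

42 min = 2520 s
Audio total: 448 + 96 = 544 kbps = 0.544 Mbps.
Total bitrate: 4.644 Mbps.
Per item: 4.644 Mbps × 2520 s = 11,703 Mb = 1,463 MB.
Capacity: 32 GiB = 274,878 Mb; 23.49 items → 23 complete.

23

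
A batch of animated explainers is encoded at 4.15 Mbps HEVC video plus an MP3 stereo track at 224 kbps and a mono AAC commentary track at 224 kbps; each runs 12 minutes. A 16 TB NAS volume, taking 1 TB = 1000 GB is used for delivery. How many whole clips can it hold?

38664

12 min = 720 s
Audio total: 224 + 224 = 448 kbps = 0.448 Mbps.
Total bitrate: 4.598 Mbps.
Per item: 4.598 Mbps × 720 s = 3,311 Mb = 413.8 MB.
Capacity: 16 TB = 128,000,000 Mb; 38664.15 items → 38664 complete.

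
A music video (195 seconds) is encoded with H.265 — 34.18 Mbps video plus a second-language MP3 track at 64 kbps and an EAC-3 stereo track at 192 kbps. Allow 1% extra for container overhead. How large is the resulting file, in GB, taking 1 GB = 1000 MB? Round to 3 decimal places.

Audio total: 64 + 192 = 256 kbps = 0.256 Mbps.
Total bitrate: 34.18 + 0.256 = 34.436 Mbps.
Stream data: 34.436 Mbps × 195 s = 6715.0 Mb.
With 1% container overhead: ×1.01.
6,782 Mb ÷ 8 = 847.8 MB → 0.8478 GB.

0.848 GB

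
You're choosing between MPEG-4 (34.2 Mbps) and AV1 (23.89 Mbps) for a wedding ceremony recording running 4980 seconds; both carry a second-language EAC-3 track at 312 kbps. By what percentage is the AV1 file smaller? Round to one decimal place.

Audio: 312 kbps = 0.312 Mbps.
MPEG-4: 34.512 Mbps × 4980 s = 171869.8 Mb = 21.484 GB.
AV1: 24.202 Mbps × 4980 s = 120526.0 Mb = 15.066 GB.
Reduction: (1 − 15.066/21.484) × 100 = 29.87%.

29.9%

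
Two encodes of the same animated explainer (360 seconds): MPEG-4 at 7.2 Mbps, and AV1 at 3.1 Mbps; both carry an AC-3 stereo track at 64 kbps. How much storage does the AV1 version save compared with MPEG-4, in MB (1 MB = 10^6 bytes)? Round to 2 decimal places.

184.50 MB

Audio: 64 kbps = 0.064 Mbps.
MPEG-4: 7.264 Mbps × 360 s = 2615.0 Mb = 326.880 MB.
AV1: 3.164 Mbps × 360 s = 1139.0 Mb = 142.380 MB.
Saving: 326.880 − 142.380 = 184.500 MB.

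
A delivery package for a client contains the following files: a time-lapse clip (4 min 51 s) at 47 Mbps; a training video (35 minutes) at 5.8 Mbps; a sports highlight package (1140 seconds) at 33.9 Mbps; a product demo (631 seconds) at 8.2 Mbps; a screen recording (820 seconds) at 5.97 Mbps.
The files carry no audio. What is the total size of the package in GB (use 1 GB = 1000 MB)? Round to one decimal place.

9.3 GB

time-lapse clip: 47.000 Mbps × 291 s = 13677.0 Mb
training video: 5.800 Mbps × 2100 s = 12180.0 Mb
sports highlight package: 33.900 Mbps × 1140 s = 38646.0 Mb
product demo: 8.200 Mbps × 631 s = 5174.2 Mb
screen recording: 5.970 Mbps × 820 s = 4895.4 Mb
Total: 74572.6 Mb = 9321.6 MB.
= 9.322 GB.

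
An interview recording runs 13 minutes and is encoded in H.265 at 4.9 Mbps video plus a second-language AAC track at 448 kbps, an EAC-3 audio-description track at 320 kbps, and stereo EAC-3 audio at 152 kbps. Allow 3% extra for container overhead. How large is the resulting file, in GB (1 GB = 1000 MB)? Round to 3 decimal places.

13 min = 780 s
Audio total: 448 + 320 + 152 = 920 kbps = 0.920 Mbps.
Total bitrate: 4.9 + 0.920 = 5.820 Mbps.
Stream data: 5.820 Mbps × 780 s = 4539.6 Mb.
With 3% container overhead: ×1.03.
4,676 Mb ÷ 8 = 584.5 MB → 0.5845 GB.

0.584 GB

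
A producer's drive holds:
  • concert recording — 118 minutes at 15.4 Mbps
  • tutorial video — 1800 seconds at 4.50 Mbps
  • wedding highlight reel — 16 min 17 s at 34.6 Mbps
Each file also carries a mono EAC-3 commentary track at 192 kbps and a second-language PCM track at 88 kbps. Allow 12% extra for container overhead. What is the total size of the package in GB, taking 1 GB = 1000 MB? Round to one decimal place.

21.5 GB

Audio total: 192 + 88 = 280 kbps = 0.280 Mbps.
concert recording: 15.680 Mbps × 7080 s × 1.12 = 124336.1 Mb
tutorial video: 4.780 Mbps × 1800 s × 1.12 = 9636.5 Mb
wedding highlight reel: 34.880 Mbps × 977 s × 1.12 = 38167.1 Mb
Total: 172139.7 Mb = 21517.5 MB.
= 21.52 GB.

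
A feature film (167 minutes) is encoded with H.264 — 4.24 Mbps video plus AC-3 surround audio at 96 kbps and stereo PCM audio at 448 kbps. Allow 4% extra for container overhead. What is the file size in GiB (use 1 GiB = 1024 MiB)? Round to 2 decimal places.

167 min = 10020 s
Audio total: 96 + 448 = 544 kbps = 0.544 Mbps.
Total bitrate: 4.24 + 0.544 = 4.784 Mbps.
Stream data: 4.784 Mbps × 10020 s = 47935.7 Mb.
With 4% container overhead: ×1.04.
49,853 Mb = 6,231,638,400 bytes ÷ 1,073,741,824 = 5.804 GiB.

5.80 GiB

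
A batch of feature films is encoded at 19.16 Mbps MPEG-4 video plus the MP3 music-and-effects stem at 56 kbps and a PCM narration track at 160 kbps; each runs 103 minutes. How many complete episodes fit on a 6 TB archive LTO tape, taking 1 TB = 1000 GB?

400

103 min = 6180 s
Audio total: 56 + 160 = 216 kbps = 0.216 Mbps.
Total bitrate: 19.376 Mbps.
Per item: 19.376 Mbps × 6180 s = 119,744 Mb = 14,968 MB.
Capacity: 6 TB = 48,000,000 Mb; 400.86 items → 400 complete.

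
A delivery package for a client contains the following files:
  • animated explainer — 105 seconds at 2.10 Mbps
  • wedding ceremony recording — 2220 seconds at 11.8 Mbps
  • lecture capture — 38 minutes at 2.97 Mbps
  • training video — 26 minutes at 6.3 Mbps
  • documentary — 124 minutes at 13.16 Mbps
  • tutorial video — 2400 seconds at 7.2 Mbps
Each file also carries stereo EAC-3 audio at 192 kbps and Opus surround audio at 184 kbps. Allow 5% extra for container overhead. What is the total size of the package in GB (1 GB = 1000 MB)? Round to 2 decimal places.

21.55 GB

Audio total: 192 + 184 = 376 kbps = 0.376 Mbps.
animated explainer: 2.476 Mbps × 105 s × 1.05 = 273.0 Mb
wedding ceremony recording: 12.176 Mbps × 2220 s × 1.05 = 28382.3 Mb
lecture capture: 3.346 Mbps × 2280 s × 1.05 = 8010.3 Mb
training video: 6.676 Mbps × 1560 s × 1.05 = 10935.3 Mb
documentary: 13.536 Mbps × 7440 s × 1.05 = 105743.2 Mb
tutorial video: 7.576 Mbps × 2400 s × 1.05 = 19091.5 Mb
Total: 172435.6 Mb = 21554.4 MB.
= 21.55 GB.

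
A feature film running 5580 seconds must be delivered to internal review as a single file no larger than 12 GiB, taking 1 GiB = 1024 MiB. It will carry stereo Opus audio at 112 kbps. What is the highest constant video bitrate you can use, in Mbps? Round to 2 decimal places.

Budget: 12 GiB = 103079.2 Mb.
Total bitrate budget: 103079.2 Mb / 5580 s = 18.473 Mbps.
Audio: 112 kbps = 0.112 Mbps.
Video: 18.473 − 0.112 = 18.361 Mbps.

18.36 Mbps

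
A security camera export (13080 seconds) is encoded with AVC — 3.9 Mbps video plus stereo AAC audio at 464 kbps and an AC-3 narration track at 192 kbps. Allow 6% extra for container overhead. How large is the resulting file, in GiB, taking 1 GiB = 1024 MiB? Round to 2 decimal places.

Audio total: 464 + 192 = 656 kbps = 0.656 Mbps.
Total bitrate: 3.9 + 0.656 = 4.556 Mbps.
Stream data: 4.556 Mbps × 13080 s = 59592.5 Mb.
With 6% container overhead: ×1.06.
63,168 Mb = 7,896,003,600 bytes ÷ 1,073,741,824 = 7.354 GiB.

7.35 GiB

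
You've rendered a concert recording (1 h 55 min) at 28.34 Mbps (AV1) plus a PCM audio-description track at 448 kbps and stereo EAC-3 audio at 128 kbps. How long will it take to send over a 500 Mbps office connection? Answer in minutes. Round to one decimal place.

1 h 55 min = 115 min = 6900 s
Audio total: 448 + 128 = 576 kbps = 0.576 Mbps.
Total bitrate: 28.916 Mbps.
File: 28.916 Mbps × 6900 s = 199520.4 Mb.
At 500 Mbps: 199520.4 / 500 = 399.0 s ≈ 6.65 minutes.

6.7 minutes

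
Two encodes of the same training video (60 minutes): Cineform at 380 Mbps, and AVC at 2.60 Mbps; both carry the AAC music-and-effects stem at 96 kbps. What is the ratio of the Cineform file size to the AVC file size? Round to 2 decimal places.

140.99

60 min = 3600 s
Audio: 96 kbps = 0.096 Mbps.
Cineform: 380.096 Mbps × 3600 s = 1368345.6 Mb = 159.296 GiB.
AVC: 2.696 Mbps × 3600 s = 9705.6 Mb = 1.130 GiB.
Ratio: 159.296 / 1.130 = 140.985.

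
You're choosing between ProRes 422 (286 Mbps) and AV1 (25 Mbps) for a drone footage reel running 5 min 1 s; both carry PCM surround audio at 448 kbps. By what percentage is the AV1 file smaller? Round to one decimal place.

91.1%

5 min 1 s = 301 s
Audio: 448 kbps = 0.448 Mbps.
ProRes 422: 286.448 Mbps × 301 s = 86220.8 Mb = 10.037 GiB.
AV1: 25.448 Mbps × 301 s = 7659.8 Mb = 0.892 GiB.
Reduction: (1 − 0.892/10.037) × 100 = 91.12%.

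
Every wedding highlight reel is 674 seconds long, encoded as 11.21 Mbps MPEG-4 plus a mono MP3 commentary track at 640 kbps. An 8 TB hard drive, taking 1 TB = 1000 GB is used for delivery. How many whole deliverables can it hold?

Audio: 640 kbps = 0.640 Mbps.
Total bitrate: 11.850 Mbps.
Per item: 11.850 Mbps × 674 s = 7,987 Mb = 998.4 MB.
Capacity: 8 TB = 64,000,000 Mb; 8013.12 items → 8013 complete.

8013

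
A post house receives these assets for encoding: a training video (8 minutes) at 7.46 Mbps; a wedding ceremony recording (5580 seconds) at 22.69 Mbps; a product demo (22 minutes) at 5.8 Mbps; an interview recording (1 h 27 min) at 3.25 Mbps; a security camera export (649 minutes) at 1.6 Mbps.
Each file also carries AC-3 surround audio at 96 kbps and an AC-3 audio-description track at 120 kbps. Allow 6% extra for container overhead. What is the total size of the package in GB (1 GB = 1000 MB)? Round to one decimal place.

Audio total: 96 + 120 = 216 kbps = 0.216 Mbps.
training video: 7.676 Mbps × 480 s × 1.06 = 3905.5 Mb
wedding ceremony recording: 22.906 Mbps × 5580 s × 1.06 = 135484.4 Mb
product demo: 6.016 Mbps × 1320 s × 1.06 = 8417.6 Mb
interview recording: 3.466 Mbps × 5220 s × 1.06 = 19178.1 Mb
security camera export: 1.816 Mbps × 38940 s × 1.06 = 74957.9 Mb
Total: 241943.6 Mb = 30242.9 MB.
= 30.24 GB.

30.2 GB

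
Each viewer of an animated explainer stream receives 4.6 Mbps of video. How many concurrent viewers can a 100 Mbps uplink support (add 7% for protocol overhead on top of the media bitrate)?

On the wire with 7% overhead: 4.922 Mbps.
100 Mbps = 100.0 Mbps; 100.0 / 4.922 = 20.32 → 20 viewers.

20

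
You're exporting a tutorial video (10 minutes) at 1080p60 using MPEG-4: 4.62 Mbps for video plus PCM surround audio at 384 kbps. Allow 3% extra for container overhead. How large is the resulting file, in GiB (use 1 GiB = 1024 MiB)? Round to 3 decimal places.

0.360 GiB

10 min = 600 s
Audio: 384 kbps = 0.384 Mbps.
Total bitrate: 4.62 + 0.384 = 5.004 Mbps.
Stream data: 5.004 Mbps × 600 s = 3002.4 Mb.
With 3% container overhead: ×1.03.
3,092 Mb = 386,559,000 bytes ÷ 1,073,741,824 = 0.36 GiB.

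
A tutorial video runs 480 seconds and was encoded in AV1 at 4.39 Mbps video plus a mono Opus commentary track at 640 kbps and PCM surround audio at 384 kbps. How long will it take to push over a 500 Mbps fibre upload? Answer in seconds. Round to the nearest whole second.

5 seconds

Audio total: 640 + 384 = 1024 kbps = 1.024 Mbps.
Total bitrate: 5.414 Mbps.
File: 5.414 Mbps × 480 s = 2598.7 Mb.
At 500 Mbps: 2598.7 / 500 = 5.2 s ≈ 5.2 seconds.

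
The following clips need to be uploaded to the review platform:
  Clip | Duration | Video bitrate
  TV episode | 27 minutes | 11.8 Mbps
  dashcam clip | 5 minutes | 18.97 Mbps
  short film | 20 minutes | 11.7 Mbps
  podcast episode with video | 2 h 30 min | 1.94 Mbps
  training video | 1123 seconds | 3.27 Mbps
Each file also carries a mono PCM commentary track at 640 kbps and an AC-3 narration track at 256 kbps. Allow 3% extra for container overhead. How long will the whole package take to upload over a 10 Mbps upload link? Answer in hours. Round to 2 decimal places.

Audio total: 640 + 256 = 896 kbps = 0.896 Mbps.
TV episode: 12.696 Mbps × 1620 s × 1.03 = 21184.5 Mb
dashcam clip: 19.866 Mbps × 300 s × 1.03 = 6138.6 Mb
short film: 12.596 Mbps × 1200 s × 1.03 = 15568.7 Mb
podcast episode with video: 2.836 Mbps × 9000 s × 1.03 = 26289.7 Mb
training video: 4.166 Mbps × 1123 s × 1.03 = 4818.8 Mb
Total: 74000.3 Mb = 9250.0 MB.
At 10 Mbps: 74000.3 / 10 = 7400 s ≈ 2.06 hours.

2.06 hours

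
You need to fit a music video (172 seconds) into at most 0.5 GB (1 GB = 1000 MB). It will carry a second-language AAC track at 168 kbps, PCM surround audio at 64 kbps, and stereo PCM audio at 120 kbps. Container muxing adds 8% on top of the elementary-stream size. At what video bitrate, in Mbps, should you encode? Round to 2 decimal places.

Budget: 0.5 GB = 4000.0 Mb.
Stream payload after overhead: 4000.0 / 1.08 = 3703.7 Mb.
Total bitrate budget: 3703.7 Mb / 172 s = 21.533 Mbps.
Audio total: 168 + 64 + 120 = 352 kbps = 0.352 Mbps.
Video: 21.533 − 0.352 = 21.181 Mbps.

21.18 Mbps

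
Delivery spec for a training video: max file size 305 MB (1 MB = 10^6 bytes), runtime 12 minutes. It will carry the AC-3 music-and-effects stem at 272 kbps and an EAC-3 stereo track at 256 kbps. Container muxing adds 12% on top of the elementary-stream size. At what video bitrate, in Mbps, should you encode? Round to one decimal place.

Budget: 305 MB = 2440.0 Mb.
Stream payload after overhead: 2440.0 / 1.12 = 2178.6 Mb.
12 min = 720 s
Total bitrate budget: 2178.6 Mb / 720 s = 3.026 Mbps.
Audio total: 272 + 256 = 528 kbps = 0.528 Mbps.
Video: 3.026 − 0.528 = 2.498 Mbps.

2.5 Mbps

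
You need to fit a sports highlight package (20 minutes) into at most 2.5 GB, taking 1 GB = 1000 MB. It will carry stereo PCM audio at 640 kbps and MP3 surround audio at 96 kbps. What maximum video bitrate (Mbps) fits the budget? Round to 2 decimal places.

Budget: 2.5 GB = 20000.0 Mb.
20 min = 1200 s
Total bitrate budget: 20000.0 Mb / 1200 s = 16.667 Mbps.
Audio total: 640 + 96 = 736 kbps = 0.736 Mbps.
Video: 16.667 − 0.736 = 15.931 Mbps.

15.93 Mbps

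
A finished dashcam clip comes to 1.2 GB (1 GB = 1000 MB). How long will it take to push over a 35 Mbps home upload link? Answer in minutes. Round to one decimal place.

File: 1.2 GB = 9600.0 Mb.
At 35 Mbps: 9600.0 / 35 = 274.3 s ≈ 4.57 minutes.

4.6 minutes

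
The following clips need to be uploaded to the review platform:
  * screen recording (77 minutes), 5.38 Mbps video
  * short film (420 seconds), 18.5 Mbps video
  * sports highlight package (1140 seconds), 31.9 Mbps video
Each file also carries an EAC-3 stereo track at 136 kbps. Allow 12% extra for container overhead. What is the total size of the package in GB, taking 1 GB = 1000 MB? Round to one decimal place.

9.8 GB

Audio: 136 kbps = 0.136 Mbps.
screen recording: 5.516 Mbps × 4620 s × 1.12 = 28542.0 Mb
short film: 18.636 Mbps × 420 s × 1.12 = 8766.4 Mb
sports highlight package: 32.036 Mbps × 1140 s × 1.12 = 40903.6 Mb
Total: 78211.9 Mb = 9776.5 MB.
= 9.776 GB.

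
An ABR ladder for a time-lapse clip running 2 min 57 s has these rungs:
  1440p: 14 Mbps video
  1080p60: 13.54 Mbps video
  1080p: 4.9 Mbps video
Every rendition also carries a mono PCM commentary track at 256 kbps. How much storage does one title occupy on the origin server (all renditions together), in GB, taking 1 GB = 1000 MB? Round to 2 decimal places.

0.73 GB

2 min 57 s = 177 s
Audio: 256 kbps = 0.256 Mbps.
Sum of rendition bitrates: (14+0.256) + (13.54+0.256) + (4.9+0.256) = 33.208 Mbps.
× 177 s = 5,878 Mb = 734.7 MB = 0.7347 GB.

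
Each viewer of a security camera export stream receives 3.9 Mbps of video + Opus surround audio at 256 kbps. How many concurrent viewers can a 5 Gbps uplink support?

1203

Audio: 256 kbps = 0.256 Mbps.
Per-viewer media rate: 4.156 Mbps.
5 Gbps = 5,000 Mbps; 5,000 / 4.156 = 1203.08 → 1203 viewers.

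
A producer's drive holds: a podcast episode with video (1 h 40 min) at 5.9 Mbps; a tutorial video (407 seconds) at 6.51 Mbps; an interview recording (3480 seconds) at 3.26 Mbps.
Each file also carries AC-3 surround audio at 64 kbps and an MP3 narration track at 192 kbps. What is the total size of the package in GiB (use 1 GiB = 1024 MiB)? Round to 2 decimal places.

6.04 GiB

Audio total: 64 + 192 = 256 kbps = 0.256 Mbps.
podcast episode with video: 6.156 Mbps × 6000 s = 36936.0 Mb
tutorial video: 6.766 Mbps × 407 s = 2753.8 Mb
interview recording: 3.516 Mbps × 3480 s = 12235.7 Mb
Total: 51925.4 Mb = 6490.7 MB.
= 6.045 GiB.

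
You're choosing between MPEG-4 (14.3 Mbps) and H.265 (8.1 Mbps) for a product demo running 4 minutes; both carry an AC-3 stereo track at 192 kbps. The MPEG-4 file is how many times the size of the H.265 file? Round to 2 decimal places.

4 min = 240 s
Audio: 192 kbps = 0.192 Mbps.
MPEG-4: 14.492 Mbps × 240 s = 3478.1 Mb = 434.760 MB.
H.265: 8.292 Mbps × 240 s = 1990.1 Mb = 248.760 MB.
Ratio: 434.760 / 248.760 = 1.748.

1.75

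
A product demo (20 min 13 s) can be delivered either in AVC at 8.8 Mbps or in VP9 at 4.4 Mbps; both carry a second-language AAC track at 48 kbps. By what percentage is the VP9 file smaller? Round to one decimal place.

20 min 13 s = 1213 s
Audio: 48 kbps = 0.048 Mbps.
AVC: 8.848 Mbps × 1213 s = 10732.6 Mb = 1.342 GB.
VP9: 4.448 Mbps × 1213 s = 5395.4 Mb = 0.674 GB.
Reduction: (1 − 0.674/1.342) × 100 = 49.73%.

49.7%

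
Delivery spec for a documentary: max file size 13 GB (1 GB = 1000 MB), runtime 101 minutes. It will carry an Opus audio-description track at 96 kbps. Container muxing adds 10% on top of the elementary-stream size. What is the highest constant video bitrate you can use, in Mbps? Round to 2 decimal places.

15.51 Mbps

Budget: 13 GB = 104000.0 Mb.
Stream payload after overhead: 104000.0 / 1.10 = 94545.5 Mb.
101 min = 6060 s
Total bitrate budget: 94545.5 Mb / 6060 s = 15.602 Mbps.
Audio: 96 kbps = 0.096 Mbps.
Video: 15.602 − 0.096 = 15.506 Mbps.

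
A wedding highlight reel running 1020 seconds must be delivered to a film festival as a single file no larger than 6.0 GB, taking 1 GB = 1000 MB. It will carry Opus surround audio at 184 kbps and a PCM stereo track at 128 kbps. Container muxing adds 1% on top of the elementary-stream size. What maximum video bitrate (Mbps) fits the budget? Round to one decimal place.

Budget: 6.0 GB = 48000.0 Mb.
Stream payload after overhead: 48000.0 / 1.01 = 47524.8 Mb.
Total bitrate budget: 47524.8 Mb / 1020 s = 46.593 Mbps.
Audio total: 184 + 128 = 312 kbps = 0.312 Mbps.
Video: 46.593 − 0.312 = 46.281 Mbps.

46.3 Mbps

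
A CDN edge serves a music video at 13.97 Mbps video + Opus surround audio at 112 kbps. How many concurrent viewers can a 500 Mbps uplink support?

Audio: 112 kbps = 0.112 Mbps.
Per-viewer media rate: 14.082 Mbps.
500 Mbps = 500.0 Mbps; 500.0 / 14.082 = 35.51 → 35 viewers.

35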